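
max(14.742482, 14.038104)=14.742482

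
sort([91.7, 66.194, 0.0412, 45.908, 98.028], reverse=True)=[98.028, 91.7, 66.194, 45.908, 0.0412]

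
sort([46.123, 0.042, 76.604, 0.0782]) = [0.042, 0.0782, 46.123, 76.604]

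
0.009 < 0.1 True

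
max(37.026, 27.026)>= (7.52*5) False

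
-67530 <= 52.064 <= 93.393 True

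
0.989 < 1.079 True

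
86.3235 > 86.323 True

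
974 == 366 False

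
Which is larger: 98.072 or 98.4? 98.4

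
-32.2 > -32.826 True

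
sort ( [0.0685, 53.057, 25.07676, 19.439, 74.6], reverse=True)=[74.6, 53.057, 25.07676, 19.439, 0.0685]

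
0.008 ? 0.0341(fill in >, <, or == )<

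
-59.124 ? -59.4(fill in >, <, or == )>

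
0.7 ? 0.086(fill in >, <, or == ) >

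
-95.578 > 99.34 False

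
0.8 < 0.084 False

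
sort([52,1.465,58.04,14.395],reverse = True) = [58.04,52,14.395,1.465]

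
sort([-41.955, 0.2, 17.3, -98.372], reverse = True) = [17.3, 0.2, -41.955, -98.372]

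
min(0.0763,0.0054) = 0.0054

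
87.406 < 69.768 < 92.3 False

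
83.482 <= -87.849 False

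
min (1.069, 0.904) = 0.904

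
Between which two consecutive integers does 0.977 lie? 0 and 1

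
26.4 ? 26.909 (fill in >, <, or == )<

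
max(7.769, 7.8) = 7.8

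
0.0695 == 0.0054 False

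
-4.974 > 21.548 False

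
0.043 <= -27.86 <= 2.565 False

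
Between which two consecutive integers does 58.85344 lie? 58 and 59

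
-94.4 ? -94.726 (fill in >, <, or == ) >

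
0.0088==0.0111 False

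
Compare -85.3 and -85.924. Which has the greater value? -85.3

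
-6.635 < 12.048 True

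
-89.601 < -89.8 False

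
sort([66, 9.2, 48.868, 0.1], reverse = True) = [66, 48.868, 9.2, 0.1]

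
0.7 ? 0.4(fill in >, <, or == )>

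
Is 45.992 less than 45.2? No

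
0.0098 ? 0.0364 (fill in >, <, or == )<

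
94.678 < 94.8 True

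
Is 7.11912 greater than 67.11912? No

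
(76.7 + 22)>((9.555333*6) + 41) True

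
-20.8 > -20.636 False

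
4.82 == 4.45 False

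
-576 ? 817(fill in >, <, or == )<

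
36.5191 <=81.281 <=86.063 True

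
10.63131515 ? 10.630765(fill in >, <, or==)>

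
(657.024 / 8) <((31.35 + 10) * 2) True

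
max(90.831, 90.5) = 90.831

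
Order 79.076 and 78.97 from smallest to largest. 78.97, 79.076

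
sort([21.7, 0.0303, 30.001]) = [0.0303, 21.7, 30.001]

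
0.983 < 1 True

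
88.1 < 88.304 True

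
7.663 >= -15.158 True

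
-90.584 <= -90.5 True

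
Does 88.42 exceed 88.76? No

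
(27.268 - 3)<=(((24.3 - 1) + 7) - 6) True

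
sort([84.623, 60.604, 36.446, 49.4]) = [36.446, 49.4, 60.604, 84.623]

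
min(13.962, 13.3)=13.3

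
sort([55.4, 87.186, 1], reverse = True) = [87.186, 55.4, 1]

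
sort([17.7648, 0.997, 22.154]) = [0.997, 17.7648, 22.154]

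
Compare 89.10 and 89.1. They are equal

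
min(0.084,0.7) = 0.084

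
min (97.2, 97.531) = 97.2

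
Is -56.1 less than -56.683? No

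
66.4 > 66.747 False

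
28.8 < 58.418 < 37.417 False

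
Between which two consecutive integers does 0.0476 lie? 0 and 1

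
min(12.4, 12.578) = 12.4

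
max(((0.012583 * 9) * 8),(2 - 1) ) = 1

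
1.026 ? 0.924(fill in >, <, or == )>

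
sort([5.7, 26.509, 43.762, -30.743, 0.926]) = [-30.743, 0.926, 5.7, 26.509, 43.762]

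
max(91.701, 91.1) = 91.701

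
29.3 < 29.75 True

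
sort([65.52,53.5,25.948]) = [25.948,53.5,65.52]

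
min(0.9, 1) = 0.9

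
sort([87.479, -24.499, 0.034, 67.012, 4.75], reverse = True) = [87.479, 67.012, 4.75, 0.034, -24.499]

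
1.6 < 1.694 True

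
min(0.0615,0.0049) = 0.0049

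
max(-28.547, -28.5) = -28.5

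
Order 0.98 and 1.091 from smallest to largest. 0.98, 1.091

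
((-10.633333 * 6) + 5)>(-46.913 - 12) True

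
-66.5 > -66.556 True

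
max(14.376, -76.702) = 14.376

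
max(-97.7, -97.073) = -97.073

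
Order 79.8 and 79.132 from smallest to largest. 79.132, 79.8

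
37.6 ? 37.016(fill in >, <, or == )>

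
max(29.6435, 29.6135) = 29.6435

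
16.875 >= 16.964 False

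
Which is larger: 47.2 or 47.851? 47.851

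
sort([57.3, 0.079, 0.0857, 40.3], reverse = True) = [57.3, 40.3, 0.0857, 0.079]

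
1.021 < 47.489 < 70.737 True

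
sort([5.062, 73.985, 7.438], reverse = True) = [73.985, 7.438, 5.062]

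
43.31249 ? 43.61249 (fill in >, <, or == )<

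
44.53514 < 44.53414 False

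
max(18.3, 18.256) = 18.3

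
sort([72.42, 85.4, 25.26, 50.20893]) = [25.26, 50.20893, 72.42, 85.4]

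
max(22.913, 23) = 23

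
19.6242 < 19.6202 False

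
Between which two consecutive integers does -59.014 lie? -60 and -59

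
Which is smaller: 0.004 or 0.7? 0.004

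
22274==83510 False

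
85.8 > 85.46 True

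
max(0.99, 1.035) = 1.035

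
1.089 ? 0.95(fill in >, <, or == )>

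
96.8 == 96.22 False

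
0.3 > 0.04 True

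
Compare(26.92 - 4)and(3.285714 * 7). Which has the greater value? (3.285714 * 7)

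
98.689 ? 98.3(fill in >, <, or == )>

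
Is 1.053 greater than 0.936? Yes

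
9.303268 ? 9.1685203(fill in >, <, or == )>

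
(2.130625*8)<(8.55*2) True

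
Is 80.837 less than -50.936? No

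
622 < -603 False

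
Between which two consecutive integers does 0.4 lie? 0 and 1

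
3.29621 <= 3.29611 False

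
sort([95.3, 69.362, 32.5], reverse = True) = [95.3, 69.362, 32.5]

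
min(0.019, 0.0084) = 0.0084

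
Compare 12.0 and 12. They are equal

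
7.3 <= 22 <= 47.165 True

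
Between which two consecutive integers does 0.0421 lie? 0 and 1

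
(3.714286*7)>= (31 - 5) True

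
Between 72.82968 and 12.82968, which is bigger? 72.82968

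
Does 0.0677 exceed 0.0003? Yes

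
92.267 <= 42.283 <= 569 False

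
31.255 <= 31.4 True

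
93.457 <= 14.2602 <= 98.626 False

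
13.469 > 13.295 True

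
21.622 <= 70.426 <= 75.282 True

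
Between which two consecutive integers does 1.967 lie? 1 and 2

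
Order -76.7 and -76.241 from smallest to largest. -76.7, -76.241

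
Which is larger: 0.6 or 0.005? 0.6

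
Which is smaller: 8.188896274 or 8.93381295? 8.188896274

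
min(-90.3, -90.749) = -90.749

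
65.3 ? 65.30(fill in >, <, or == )==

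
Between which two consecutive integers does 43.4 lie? 43 and 44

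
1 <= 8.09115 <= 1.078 False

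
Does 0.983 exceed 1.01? No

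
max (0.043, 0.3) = 0.3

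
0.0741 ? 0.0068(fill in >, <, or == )>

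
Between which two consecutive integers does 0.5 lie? 0 and 1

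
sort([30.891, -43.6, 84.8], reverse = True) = [84.8, 30.891, -43.6]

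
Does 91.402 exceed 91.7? No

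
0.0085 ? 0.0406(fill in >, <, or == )<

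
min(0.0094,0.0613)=0.0094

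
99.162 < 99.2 True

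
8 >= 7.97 True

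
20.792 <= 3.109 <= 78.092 False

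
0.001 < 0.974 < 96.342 True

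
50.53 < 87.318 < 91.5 True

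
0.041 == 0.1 False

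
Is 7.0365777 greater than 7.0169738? Yes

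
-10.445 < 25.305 True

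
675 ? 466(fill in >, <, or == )>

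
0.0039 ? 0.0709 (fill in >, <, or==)<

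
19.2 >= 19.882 False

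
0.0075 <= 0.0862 True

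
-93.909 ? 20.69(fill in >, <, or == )<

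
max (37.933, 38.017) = 38.017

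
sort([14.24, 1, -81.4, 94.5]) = [-81.4, 1, 14.24, 94.5]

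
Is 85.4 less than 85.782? Yes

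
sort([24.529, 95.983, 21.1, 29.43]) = [21.1, 24.529, 29.43, 95.983]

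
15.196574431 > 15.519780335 False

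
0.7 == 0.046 False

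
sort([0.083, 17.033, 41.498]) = [0.083, 17.033, 41.498]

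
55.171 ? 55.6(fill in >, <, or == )<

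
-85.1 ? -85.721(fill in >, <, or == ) >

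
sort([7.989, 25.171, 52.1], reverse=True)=[52.1, 25.171, 7.989]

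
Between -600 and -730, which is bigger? -600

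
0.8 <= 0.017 False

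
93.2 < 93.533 True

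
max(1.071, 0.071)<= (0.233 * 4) False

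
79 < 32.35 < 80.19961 False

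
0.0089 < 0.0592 True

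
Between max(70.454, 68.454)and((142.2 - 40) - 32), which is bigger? max(70.454, 68.454)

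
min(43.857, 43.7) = 43.7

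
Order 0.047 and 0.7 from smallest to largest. 0.047, 0.7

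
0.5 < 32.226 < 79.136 True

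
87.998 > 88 False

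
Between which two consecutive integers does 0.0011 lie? 0 and 1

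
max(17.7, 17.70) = 17.70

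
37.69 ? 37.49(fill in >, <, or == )>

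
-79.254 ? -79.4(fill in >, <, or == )>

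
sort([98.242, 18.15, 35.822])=[18.15, 35.822, 98.242]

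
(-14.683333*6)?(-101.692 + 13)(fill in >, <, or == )>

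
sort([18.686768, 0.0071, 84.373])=[0.0071, 18.686768, 84.373]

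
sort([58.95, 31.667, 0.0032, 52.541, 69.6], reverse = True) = [69.6, 58.95, 52.541, 31.667, 0.0032]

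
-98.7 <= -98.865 False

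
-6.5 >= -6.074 False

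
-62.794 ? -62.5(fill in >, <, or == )<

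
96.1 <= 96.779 True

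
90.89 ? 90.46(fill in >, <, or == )>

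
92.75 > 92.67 True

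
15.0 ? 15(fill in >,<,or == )==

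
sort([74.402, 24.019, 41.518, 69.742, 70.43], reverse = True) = [74.402, 70.43, 69.742, 41.518, 24.019]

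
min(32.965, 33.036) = 32.965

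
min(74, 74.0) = 74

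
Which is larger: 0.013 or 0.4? 0.4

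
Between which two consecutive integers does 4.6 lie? 4 and 5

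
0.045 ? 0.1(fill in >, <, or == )<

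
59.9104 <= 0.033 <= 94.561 False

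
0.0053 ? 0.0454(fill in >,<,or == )<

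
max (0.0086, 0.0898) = 0.0898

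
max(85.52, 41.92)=85.52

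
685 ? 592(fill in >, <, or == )>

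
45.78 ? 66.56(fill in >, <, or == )<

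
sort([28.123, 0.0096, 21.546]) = [0.0096, 21.546, 28.123]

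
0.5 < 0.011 False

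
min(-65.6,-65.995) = -65.995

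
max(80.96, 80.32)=80.96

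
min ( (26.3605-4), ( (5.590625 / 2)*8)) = 22.3605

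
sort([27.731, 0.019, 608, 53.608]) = [0.019, 27.731, 53.608, 608]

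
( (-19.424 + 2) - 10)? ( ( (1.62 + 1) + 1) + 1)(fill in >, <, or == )<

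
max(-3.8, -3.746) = -3.746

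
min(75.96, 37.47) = 37.47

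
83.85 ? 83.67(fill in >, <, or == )>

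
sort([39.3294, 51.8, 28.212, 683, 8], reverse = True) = [683, 51.8, 39.3294, 28.212, 8]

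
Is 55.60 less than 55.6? No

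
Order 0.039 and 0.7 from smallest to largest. 0.039,0.7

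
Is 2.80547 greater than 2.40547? Yes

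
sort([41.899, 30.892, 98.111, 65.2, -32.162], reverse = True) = [98.111, 65.2, 41.899, 30.892, -32.162]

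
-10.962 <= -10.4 True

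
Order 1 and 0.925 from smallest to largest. 0.925, 1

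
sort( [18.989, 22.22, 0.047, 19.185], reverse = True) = [22.22, 19.185, 18.989, 0.047]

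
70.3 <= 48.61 False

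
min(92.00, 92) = 92.00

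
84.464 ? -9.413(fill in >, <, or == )>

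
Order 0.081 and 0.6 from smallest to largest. 0.081, 0.6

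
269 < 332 True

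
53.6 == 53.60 True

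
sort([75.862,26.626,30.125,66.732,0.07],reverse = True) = [75.862,66.732,30.125,26.626,0.07]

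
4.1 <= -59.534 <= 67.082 False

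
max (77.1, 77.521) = 77.521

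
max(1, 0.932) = 1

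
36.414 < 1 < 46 False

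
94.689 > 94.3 True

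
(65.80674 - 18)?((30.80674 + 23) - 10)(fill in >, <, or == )>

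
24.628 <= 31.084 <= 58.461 True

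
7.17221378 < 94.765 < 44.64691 False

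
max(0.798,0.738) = 0.798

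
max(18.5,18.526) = 18.526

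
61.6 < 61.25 False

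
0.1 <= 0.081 False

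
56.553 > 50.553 True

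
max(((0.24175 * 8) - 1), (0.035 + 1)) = 1.035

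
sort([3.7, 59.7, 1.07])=[1.07, 3.7, 59.7]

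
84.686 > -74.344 True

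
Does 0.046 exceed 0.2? No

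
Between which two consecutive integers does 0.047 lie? 0 and 1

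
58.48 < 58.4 False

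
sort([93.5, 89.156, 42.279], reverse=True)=[93.5, 89.156, 42.279]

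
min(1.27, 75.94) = 1.27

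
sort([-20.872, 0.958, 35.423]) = [-20.872, 0.958, 35.423]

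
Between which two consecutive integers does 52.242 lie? 52 and 53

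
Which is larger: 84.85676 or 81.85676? 84.85676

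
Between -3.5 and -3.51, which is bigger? -3.5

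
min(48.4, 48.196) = 48.196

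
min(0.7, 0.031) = 0.031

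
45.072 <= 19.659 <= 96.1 False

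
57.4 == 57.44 False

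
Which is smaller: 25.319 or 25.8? 25.319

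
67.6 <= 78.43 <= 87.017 True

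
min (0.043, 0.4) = 0.043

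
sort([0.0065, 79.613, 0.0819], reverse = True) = [79.613, 0.0819, 0.0065]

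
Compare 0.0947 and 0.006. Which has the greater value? 0.0947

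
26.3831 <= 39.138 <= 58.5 True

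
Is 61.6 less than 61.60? No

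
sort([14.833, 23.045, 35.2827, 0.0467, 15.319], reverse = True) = [35.2827, 23.045, 15.319, 14.833, 0.0467]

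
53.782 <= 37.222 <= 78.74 False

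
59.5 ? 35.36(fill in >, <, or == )>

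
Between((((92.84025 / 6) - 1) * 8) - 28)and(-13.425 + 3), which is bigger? ((((92.84025 / 6) - 1) * 8) - 28)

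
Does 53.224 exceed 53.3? No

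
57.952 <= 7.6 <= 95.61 False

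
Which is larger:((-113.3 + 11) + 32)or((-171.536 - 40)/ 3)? ((-113.3 + 11) + 32)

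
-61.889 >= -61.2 False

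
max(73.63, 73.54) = 73.63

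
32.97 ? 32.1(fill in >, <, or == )>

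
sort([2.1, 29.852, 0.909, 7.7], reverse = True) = [29.852, 7.7, 2.1, 0.909]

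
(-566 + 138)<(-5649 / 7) False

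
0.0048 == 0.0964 False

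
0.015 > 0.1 False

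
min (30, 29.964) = 29.964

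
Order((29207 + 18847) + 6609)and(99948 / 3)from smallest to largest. (99948 / 3), ((29207 + 18847) + 6609)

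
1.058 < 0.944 False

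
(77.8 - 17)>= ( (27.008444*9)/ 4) True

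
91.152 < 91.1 False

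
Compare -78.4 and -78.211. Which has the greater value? -78.211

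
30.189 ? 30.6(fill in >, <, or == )<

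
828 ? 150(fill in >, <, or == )>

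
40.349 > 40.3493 False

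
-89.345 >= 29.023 False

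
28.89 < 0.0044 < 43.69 False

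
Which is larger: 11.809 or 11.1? 11.809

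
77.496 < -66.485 False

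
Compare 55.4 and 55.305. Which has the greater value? 55.4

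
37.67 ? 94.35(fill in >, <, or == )<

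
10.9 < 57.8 True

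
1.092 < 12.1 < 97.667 True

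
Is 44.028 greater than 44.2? No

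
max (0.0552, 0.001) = 0.0552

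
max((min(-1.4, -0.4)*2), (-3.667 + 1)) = -2.667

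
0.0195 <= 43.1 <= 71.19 True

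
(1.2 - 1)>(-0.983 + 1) True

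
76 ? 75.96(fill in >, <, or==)>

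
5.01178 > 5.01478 False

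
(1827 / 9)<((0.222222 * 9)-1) False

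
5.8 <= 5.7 False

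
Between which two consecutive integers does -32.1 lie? -33 and -32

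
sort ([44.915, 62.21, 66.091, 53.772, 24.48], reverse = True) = [66.091, 62.21, 53.772, 44.915, 24.48]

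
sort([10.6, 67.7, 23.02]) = [10.6, 23.02, 67.7]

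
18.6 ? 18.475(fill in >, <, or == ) >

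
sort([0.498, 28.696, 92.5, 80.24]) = [0.498, 28.696, 80.24, 92.5]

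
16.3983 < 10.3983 False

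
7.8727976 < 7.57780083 False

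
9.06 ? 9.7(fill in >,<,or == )<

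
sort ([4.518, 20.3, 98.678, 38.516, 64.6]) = [4.518, 20.3, 38.516, 64.6, 98.678]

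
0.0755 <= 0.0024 False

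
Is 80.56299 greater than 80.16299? Yes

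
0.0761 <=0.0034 False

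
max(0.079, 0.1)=0.1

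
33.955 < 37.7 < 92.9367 True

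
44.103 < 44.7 True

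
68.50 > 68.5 False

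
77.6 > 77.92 False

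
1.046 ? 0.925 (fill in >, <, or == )>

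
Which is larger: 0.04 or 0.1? 0.1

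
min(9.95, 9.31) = 9.31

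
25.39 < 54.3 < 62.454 True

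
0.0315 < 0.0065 False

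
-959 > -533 False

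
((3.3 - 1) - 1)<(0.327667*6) True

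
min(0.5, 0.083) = 0.083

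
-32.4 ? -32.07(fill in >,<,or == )<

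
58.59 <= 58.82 True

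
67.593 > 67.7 False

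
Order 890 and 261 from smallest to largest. 261, 890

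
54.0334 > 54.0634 False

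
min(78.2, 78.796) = 78.2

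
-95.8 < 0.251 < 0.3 True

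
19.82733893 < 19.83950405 True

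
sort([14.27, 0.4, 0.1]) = [0.1, 0.4, 14.27]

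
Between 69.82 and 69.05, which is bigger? 69.82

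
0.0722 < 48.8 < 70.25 True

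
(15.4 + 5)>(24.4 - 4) False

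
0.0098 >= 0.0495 False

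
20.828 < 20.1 False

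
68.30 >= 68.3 True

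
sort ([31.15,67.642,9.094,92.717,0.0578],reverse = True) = [92.717,67.642,31.15,9.094,0.0578]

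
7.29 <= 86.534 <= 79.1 False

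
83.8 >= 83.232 True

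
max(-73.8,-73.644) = -73.644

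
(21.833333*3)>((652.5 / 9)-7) False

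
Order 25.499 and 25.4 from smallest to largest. 25.4, 25.499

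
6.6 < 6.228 False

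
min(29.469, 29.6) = 29.469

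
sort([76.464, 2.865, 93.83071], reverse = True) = [93.83071, 76.464, 2.865]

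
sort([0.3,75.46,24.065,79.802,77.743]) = [0.3,24.065,75.46,77.743,79.802]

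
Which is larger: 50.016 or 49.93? 50.016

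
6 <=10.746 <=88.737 True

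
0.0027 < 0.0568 True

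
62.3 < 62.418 True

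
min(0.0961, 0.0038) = 0.0038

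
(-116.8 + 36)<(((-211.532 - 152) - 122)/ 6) False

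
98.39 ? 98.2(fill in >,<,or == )>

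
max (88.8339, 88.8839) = 88.8839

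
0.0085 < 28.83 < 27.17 False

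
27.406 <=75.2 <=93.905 True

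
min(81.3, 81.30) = 81.3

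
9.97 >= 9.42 True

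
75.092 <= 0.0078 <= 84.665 False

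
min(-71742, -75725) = -75725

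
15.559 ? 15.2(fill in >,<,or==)>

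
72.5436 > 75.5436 False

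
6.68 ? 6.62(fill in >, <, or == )>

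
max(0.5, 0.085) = 0.5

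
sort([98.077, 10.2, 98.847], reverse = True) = [98.847, 98.077, 10.2]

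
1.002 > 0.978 True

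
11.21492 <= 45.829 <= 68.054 True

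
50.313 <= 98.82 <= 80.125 False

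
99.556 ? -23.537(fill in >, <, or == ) >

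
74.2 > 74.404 False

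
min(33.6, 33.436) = 33.436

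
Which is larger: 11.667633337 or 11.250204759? 11.667633337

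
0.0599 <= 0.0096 False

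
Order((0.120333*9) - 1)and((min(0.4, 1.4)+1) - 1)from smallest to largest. ((0.120333*9) - 1), ((min(0.4, 1.4)+1) - 1)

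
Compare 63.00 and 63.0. They are equal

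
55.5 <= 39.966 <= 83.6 False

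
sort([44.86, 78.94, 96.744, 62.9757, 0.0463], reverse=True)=[96.744, 78.94, 62.9757, 44.86, 0.0463]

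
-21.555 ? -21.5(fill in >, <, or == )<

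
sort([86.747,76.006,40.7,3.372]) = [3.372,40.7,76.006,86.747]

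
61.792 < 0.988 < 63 False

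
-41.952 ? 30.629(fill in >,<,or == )<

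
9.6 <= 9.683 True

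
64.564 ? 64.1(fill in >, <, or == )>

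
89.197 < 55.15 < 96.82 False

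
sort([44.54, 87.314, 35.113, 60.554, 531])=[35.113, 44.54, 60.554, 87.314, 531]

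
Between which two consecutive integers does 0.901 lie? 0 and 1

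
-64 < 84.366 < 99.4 True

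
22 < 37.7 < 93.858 True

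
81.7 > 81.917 False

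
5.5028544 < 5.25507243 False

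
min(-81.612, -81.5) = -81.612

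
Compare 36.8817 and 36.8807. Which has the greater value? 36.8817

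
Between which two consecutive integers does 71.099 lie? 71 and 72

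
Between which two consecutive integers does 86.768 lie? 86 and 87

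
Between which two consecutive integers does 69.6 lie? 69 and 70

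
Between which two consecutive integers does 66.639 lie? 66 and 67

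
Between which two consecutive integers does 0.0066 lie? 0 and 1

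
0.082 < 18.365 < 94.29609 True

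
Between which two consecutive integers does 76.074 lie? 76 and 77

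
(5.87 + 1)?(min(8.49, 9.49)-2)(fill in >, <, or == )>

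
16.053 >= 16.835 False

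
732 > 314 True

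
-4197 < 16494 True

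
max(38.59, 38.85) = 38.85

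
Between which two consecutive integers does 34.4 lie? 34 and 35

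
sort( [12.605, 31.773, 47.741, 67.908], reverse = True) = [67.908, 47.741, 31.773, 12.605]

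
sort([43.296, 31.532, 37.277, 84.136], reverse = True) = [84.136, 43.296, 37.277, 31.532]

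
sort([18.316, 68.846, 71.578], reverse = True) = [71.578, 68.846, 18.316]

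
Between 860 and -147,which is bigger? 860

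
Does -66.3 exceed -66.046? No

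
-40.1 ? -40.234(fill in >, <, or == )>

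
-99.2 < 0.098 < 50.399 True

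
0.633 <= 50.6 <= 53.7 True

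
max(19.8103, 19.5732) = 19.8103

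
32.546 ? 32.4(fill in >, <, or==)>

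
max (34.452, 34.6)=34.6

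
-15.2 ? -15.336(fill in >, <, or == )>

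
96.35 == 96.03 False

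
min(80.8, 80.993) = 80.8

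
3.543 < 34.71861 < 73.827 True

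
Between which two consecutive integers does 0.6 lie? 0 and 1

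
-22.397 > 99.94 False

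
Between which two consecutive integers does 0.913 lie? 0 and 1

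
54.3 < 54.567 True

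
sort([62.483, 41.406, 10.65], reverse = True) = [62.483, 41.406, 10.65]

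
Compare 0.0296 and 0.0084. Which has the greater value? 0.0296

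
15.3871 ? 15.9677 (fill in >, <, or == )<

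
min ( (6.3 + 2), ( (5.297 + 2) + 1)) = 8.297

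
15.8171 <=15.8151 False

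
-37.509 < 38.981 True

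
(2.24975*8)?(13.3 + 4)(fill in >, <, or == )>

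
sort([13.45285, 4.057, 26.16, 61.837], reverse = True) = [61.837, 26.16, 13.45285, 4.057]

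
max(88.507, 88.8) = 88.8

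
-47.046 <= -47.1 False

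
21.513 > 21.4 True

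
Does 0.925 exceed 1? No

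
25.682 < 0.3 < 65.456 False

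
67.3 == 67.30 True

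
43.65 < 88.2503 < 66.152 False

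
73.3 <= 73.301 True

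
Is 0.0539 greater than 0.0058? Yes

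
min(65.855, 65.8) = 65.8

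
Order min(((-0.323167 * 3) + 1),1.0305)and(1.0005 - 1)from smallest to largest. (1.0005 - 1),min(((-0.323167 * 3) + 1),1.0305)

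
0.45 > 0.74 False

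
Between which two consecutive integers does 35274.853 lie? 35274 and 35275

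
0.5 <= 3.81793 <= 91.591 True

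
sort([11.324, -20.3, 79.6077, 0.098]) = [-20.3, 0.098, 11.324, 79.6077]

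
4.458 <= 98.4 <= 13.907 False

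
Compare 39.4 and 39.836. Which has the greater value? 39.836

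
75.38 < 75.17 False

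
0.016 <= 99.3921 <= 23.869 False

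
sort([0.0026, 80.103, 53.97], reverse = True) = [80.103, 53.97, 0.0026]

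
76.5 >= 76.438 True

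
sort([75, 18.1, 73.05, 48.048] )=[18.1, 48.048, 73.05, 75]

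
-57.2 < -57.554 False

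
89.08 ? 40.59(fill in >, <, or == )>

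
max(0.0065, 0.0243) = 0.0243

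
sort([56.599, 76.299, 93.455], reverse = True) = [93.455, 76.299, 56.599]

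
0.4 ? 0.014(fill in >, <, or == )>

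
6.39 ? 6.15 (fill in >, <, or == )>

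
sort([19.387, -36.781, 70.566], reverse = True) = [70.566, 19.387, -36.781]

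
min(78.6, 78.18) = 78.18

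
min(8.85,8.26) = 8.26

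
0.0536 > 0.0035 True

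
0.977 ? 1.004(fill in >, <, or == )<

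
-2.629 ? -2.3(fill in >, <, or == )<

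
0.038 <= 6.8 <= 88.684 True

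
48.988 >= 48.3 True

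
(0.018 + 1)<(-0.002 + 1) False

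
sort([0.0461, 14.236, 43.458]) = [0.0461, 14.236, 43.458]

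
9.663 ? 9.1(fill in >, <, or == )>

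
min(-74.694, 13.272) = -74.694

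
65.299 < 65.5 True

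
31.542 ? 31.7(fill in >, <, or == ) <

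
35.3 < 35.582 True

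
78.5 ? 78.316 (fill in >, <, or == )>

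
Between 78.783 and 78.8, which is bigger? 78.8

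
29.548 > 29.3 True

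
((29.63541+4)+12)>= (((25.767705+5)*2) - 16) True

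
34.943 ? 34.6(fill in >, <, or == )>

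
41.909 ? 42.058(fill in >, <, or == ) <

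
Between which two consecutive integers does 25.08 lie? 25 and 26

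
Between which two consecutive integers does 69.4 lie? 69 and 70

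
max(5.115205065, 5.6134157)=5.6134157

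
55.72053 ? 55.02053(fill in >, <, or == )>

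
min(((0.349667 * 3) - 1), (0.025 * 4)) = 0.049001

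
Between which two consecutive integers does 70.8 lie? 70 and 71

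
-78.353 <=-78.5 False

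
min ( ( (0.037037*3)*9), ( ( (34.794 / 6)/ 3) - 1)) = 0.933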